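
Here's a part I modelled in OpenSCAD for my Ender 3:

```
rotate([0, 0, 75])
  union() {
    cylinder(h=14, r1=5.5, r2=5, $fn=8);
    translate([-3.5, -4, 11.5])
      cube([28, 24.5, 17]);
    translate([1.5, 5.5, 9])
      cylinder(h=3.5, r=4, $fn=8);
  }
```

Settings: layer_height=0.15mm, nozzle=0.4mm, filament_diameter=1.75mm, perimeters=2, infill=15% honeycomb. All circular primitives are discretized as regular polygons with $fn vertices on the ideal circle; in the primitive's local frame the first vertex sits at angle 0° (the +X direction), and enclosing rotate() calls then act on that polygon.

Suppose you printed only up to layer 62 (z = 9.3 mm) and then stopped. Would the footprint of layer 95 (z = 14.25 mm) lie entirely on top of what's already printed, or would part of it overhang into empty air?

part overhangs

Compare the two slices. At z = 9.3: the cone (r1=5.5→r2=5) has section circumradius 5.168 here — a regular 8-gon (area = (8/2)·5.168²·sin(360°/8) = 75.54 mm²); the cube at (-3.5, -4) is absent (z outside [11.5, 28.5]); the r=4 cylinder at (1.5, 5.5) gives a regular 8-gon of circumradius 4 (constant along its height) (area = (8/2)·4.000²·sin(360°/8) = 45.25 mm²); Taking the union: the regions partially overlap — summed areas 120.79 mm² minus the doubly-counted overlap 13.48 mm² gives 107.32 mm² — area = 107.32 mm²; (whole slice rotated 75° about Z — lengths, areas and connectivity unchanged). At z = 14.25: the cone does not reach this height (z outside [0, 14]); the cube at (-3.5, -4) (footprint 28×24.5) is included at this height (area 686.00 mm²); the cylinder at (1.5, 5.5) is absent (z outside [9, 12.5]); Combining (union): only the 28×24.5 cube at (-3.5, -4) is present, so the union is just that shape — area = 686.00 mm²; (rotated 75° about Z; rotation is an isometry so areas/perimeters/island counts are preserved). Checking containment: at z = 14.25 the cross-section extends beyond the z = 9.3 cross-section by about 588.65 mm².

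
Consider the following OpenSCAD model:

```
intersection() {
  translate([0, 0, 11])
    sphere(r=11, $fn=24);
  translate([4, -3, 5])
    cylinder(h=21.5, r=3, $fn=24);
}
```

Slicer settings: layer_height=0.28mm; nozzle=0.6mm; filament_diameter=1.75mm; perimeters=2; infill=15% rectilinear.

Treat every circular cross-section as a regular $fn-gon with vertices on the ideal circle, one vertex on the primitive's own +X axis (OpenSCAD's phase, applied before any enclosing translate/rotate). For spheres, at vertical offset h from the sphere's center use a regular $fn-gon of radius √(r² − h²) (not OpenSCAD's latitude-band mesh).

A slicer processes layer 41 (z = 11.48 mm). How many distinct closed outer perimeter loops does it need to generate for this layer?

At z = 11.48 mm: the r=11 sphere slices to a regular 24-gon of circumradius 10.990 (√(r²−h²) with h=0.48 from center); the cylinder at (4, -3): section is a regular 24-gon, circumradius r=3; Keeping only the common overlap: the r=3 cylinder at (4, -3) lies inside the r=11 sphere, so the common part is the r=3 cylinder at (4, -3) itself — 1 connected region. The result has 1 disconnected region.

1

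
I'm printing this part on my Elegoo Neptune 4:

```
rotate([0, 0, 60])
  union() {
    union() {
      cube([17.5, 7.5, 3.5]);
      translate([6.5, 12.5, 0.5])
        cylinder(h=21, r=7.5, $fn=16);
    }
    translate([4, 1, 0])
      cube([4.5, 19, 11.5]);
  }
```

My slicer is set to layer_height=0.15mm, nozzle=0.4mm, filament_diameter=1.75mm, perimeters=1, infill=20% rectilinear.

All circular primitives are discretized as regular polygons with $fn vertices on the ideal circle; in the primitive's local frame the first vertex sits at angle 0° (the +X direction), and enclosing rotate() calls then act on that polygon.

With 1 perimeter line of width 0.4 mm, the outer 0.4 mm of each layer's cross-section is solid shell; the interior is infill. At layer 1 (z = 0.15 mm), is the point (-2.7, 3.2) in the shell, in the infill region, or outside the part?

At z = 0.15 mm: the cube (footprint 17.5×7.5) is included at this height; the cylinder at (6.5, 12.5) is not intersected at this z (z outside [0.5, 21.5]); Merging all regions: only the 17.5×7.5 cube is present, so the union is just that shape — 1 connected region; the cube at (4, 1) is present — its section is the full 4.5×19 rectangle; Taking the union: the regions partially overlap (shared area 29.25 mm²), so overlapping operands fuse into one piece — 1 connected region; (whole slice rotated 60° about Z — lengths, areas and connectivity unchanged). Overall, the cross-section is a single solid region. Undo the 60° rotation: the query point maps to (1.421, 3.938) in the un-rotated model frame. The nearest boundary edge runs (0.00, 0.00)→(0.00, 7.50); distance from the point to it = 1.42 mm. The point is inside the cross-section and 1.42 mm from the nearest boundary — more than the 0.4 mm shell width (1 × 0.4), so it's in the infill interior.

infill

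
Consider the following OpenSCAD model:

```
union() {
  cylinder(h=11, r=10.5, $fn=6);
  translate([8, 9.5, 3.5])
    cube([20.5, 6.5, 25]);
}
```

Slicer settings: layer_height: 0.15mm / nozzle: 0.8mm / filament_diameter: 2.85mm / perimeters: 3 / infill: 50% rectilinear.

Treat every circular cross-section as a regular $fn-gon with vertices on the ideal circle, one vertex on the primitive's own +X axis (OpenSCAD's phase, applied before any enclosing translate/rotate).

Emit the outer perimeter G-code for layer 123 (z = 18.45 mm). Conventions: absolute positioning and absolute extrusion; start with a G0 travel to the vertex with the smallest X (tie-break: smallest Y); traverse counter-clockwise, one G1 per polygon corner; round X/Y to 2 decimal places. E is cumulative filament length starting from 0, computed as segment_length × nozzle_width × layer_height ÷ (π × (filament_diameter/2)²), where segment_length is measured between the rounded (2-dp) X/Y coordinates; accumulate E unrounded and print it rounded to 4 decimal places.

At z = 18.45 mm: the cylinder is not intersected at this z (z outside [0, 11]); the cube at (8, 9.5) is present — its section is the full 20.5×6.5 rectangle; Taking the union: only the 20.5×6.5 cube at (8, 9.5) is present, so the union is just that shape — 1 connected region. The outline is a single polygon with 4 vertices. Extrusion per mm of travel: 0.8 × 0.15 / (π × 1.425²) = 0.018811. Accumulating E over each segment gives final E = 1.0158.

G0 X8.00 Y9.50 Z18.45
G1 X28.50 Y9.50 E0.3856
G1 X28.50 Y16.00 E0.5079
G1 X8.00 Y16.00 E0.8935
G1 X8.00 Y9.50 E1.0158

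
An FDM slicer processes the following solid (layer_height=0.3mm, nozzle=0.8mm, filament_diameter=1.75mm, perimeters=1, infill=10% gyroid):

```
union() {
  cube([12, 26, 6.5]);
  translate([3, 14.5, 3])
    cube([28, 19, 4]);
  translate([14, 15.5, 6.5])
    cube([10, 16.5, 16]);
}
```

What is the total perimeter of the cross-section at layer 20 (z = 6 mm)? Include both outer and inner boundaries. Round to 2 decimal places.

129.00 mm

At z = 6 mm: the cube (footprint 12×26) is included at this height (perimeter 76.00 mm); the 28×19 cube at (3, 14.5) contributes its full rectangle (perimeter 94.00 mm); the cube at (14, 15.5) does not reach this height (z outside [6.5, 22.5]); Combining (union): the regions partially overlap (shared area 103.50 mm²), so the edge portions inside another operand are dropped and the merged outline is re-measured after clipping — boundary = 129.00 mm. Overall, the cross-section is a single solid region. Total boundary length (outer) = 129.00 mm.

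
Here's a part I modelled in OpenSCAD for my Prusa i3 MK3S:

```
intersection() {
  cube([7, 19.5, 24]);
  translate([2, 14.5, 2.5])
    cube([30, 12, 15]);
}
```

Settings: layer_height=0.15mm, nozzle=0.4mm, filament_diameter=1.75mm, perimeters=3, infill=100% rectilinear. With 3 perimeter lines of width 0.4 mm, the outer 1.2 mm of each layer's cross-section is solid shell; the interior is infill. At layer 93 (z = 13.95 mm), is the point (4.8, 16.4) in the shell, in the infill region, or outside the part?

At z = 13.95 mm: the cube is present — its section is the full 7×19.5 rectangle; the cube at (2, 14.5) is present — its section is the full 30×12 rectangle; Taking the intersection: the 30×12 cube at (2, 14.5) partially overlaps the 7×19.5 cube; clipping to the common part keeps 25.00 mm² — 1 connected region. Overall, the cross-section is a single solid region. The nearest boundary edge runs (7.00, 14.50)→(2.00, 14.50); distance from the point to it = 1.90 mm. The point is inside the cross-section and 1.90 mm from the nearest boundary — more than the 1.2 mm shell width (3 × 0.4), so it's in the infill interior.

infill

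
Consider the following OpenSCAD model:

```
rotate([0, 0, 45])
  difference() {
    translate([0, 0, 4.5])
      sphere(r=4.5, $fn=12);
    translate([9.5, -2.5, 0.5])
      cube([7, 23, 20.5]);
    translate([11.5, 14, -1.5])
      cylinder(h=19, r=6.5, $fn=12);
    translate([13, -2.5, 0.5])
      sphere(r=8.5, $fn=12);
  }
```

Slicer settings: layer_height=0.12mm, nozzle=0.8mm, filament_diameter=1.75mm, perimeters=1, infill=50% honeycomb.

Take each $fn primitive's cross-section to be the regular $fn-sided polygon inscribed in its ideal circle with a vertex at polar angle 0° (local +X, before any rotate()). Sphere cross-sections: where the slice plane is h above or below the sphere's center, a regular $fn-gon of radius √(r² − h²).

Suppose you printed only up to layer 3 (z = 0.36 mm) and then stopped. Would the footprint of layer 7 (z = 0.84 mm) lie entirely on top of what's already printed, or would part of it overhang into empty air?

part overhangs

Compare the two slices. At z = 0.36: the r=4.5 sphere contributes a regular 12-gon of circumradius √(4.5²−4.14²) = 1.764 (area = (12/2)·1.764²·sin(360°/12) = 9.33 mm²); the cube at (9.5, -2.5) is absent (z outside [0.5, 21]); the r=6.5 cylinder at (11.5, 14) contributes a regular 12-gon of circumradius 6.5 (area = (12/2)·6.500²·sin(360°/12) = 126.75 mm²); the sphere at (13, -2.5): section is a regular 12-gon, circumradius = √(r²−h²) = √(8.5²−0.14²) = 8.499 (area = (12/2)·8.499²·sin(360°/12) = 216.69 mm²); After the difference (first − rest): starting from the r=4.5 sphere (9.33 mm²), the r=6.5 cylinder at (11.5, 14) misses the remaining region (no effect); the r=8.5 sphere at (13, -2.5) misses the remaining region (no effect) — area = 9.33 mm²; (whole slice rotated 45° about Z — lengths, areas and connectivity unchanged). At z = 0.84: the r=4.5 sphere slices to a regular 12-gon of circumradius 2.618 (√(r²−h²) with h=3.66 from center) (area = (12/2)·2.618²·sin(360°/12) = 20.56 mm²); the cube at (9.5, -2.5) is present — its section is the full 7×23 rectangle (area 161.00 mm²); the cylinder at (11.5, 14): section is a regular 12-gon, circumradius r=6.5 (area = (12/2)·6.500²·sin(360°/12) = 126.75 mm²); the sphere at (13, -2.5): section is a regular 12-gon, circumradius = √(r²−h²) = √(8.5²−0.34²) = 8.493 (area = (12/2)·8.493²·sin(360°/12) = 216.40 mm²); Subtracting the remaining from the first: starting from the r=4.5 sphere (20.56 mm²), the 7×23 cube at (9.5, -2.5) misses the remaining region (no effect); the r=6.5 cylinder at (11.5, 14) misses the remaining region (no effect); the r=8.5 sphere at (13, -2.5) misses the remaining region (no effect) — area = 20.56 mm²; (whole slice rotated 45° about Z — lengths, areas and connectivity unchanged). Checking containment: at z = 0.84 the cross-section extends beyond the z = 0.36 cross-section by about 11.23 mm².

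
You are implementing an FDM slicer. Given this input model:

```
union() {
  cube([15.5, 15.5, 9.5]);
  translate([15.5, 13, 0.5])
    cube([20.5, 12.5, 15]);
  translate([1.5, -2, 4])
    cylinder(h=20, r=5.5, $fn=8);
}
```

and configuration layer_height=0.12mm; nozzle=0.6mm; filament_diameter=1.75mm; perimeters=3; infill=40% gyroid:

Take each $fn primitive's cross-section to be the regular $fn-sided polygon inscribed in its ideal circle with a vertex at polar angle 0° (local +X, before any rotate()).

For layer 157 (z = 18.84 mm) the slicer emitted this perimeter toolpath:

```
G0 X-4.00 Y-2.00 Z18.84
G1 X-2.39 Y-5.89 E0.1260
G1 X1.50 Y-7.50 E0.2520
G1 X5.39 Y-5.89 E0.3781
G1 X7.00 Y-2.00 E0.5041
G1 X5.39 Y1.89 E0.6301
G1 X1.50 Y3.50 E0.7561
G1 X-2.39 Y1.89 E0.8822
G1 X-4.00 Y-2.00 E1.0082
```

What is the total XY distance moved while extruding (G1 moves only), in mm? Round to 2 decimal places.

Sum the Euclidean lengths of each G1 segment: total = 33.68 mm.

33.68 mm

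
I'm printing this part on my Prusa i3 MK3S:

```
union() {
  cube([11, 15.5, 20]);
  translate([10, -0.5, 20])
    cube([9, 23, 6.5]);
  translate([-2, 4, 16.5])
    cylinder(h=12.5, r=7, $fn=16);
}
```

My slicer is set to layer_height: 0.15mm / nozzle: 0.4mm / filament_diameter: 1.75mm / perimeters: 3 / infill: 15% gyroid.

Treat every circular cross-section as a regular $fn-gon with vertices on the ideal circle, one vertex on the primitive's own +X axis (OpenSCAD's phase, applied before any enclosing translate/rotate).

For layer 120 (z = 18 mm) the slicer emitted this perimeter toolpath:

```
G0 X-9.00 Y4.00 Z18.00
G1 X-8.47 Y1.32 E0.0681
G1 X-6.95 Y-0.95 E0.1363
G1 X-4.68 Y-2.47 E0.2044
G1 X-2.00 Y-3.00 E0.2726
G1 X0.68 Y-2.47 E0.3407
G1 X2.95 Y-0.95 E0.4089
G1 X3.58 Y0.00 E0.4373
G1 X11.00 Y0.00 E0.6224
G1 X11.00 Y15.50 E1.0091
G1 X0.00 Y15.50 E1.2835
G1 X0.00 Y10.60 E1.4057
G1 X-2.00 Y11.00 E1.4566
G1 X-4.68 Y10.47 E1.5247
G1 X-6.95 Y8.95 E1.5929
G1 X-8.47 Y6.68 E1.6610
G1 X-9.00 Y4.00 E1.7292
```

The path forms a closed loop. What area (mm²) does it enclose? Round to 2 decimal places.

Apply the shoelace formula to the sequence of (X, Y) vertices; enclosed area = 278.65 mm².

278.65 mm²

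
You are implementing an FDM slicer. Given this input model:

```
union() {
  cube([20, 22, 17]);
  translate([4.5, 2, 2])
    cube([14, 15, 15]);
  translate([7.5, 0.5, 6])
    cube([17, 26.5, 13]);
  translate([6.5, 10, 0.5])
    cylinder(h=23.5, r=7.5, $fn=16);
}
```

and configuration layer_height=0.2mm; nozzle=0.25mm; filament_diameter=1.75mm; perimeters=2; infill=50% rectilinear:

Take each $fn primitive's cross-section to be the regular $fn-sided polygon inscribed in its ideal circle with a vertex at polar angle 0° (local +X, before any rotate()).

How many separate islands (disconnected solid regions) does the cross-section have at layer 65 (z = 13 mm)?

At z = 13 mm: the cube (footprint 20×22) is included at this height; the cube at (4.5, 2) is present — its section is the full 14×15 rectangle; the 17×26.5 cube at (7.5, 0.5) contributes its full rectangle; the r=7.5 cylinder at (6.5, 10) contributes a regular 16-gon of circumradius 7.5; Merging all regions: the regions partially overlap (shared area 646.58 mm²), so overlapping operands fuse into one piece — 1 connected region. Overall, the cross-section is a single solid region. Island count = 1.

1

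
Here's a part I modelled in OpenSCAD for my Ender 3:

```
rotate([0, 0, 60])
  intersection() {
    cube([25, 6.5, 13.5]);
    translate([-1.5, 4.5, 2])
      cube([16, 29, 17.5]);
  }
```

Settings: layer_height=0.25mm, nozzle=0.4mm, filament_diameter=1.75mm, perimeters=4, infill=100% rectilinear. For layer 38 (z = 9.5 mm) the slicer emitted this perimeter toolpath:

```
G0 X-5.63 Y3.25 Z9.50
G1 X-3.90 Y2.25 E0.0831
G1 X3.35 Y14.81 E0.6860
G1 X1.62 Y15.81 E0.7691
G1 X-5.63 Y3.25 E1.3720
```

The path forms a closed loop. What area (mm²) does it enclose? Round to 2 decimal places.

28.98 mm²

Apply the shoelace formula to the sequence of (X, Y) vertices; enclosed area = 28.98 mm².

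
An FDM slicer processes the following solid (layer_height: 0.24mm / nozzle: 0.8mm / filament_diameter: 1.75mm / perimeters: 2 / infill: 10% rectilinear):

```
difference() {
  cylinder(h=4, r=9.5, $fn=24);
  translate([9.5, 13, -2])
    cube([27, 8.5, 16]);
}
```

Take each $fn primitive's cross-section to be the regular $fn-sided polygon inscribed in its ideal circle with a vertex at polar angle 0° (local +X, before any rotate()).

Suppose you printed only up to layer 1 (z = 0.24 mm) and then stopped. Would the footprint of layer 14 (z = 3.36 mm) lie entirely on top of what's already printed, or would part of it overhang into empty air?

Compare the two slices. At z = 0.24: the cylinder: section is a regular 24-gon, circumradius r=9.5 (area = (24/2)·9.500²·sin(360°/24) = 280.30 mm²); the 27×8.5 cube at (9.5, 13) contributes its full rectangle (area 229.50 mm²); After the difference (first − rest): starting from the r=9.5 cylinder (280.30 mm²), the 27×8.5 cube at (9.5, 13) misses the remaining region (no effect) — area = 280.30 mm². At z = 3.36: the cylinder: section is a regular 24-gon, circumradius r=9.5 (area = (24/2)·9.500²·sin(360°/24) = 280.30 mm²); the cube at (9.5, 13) is present — its section is the full 27×8.5 rectangle (area 229.50 mm²); After the difference (first − rest): starting from the r=9.5 cylinder (280.30 mm²), the 27×8.5 cube at (9.5, 13) misses the remaining region (no effect) — area = 280.30 mm². Checking containment: the cross-section at z = 3.36 is a subset of the cross-section at z = 0.24.

entirely on top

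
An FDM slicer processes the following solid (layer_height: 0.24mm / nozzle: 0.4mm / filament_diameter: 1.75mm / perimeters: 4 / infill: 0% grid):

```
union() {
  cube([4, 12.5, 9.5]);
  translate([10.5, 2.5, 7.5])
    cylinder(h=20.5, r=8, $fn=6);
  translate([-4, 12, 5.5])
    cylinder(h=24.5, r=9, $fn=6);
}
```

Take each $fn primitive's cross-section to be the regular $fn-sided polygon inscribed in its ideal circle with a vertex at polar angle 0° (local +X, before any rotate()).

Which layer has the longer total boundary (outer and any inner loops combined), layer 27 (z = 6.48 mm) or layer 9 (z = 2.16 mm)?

layer 27 (z = 6.48 mm)

Layer 27 (z = 6.48): the 4×12.5 cube contributes its full rectangle (perimeter 33.00 mm); the cylinder at (10.5, 2.5) does not reach this height (z outside [7.5, 28]); the cylinder at (-4, 12): section is a regular 6-gon, circumradius r=9 (perimeter = 2·6·9.000·sin(180°/6) = 54.00 mm); Combining (union): the regions partially overlap (shared area 22.57 mm²), so the edge portions inside another operand are dropped and the merged outline is re-measured after clipping — boundary = 64.97 mm. So its perimeter = 64.97 mm. Layer 9 (z = 2.16): the cube is present — its section is the full 4×12.5 rectangle (perimeter 33.00 mm); the cylinder at (10.5, 2.5) is not intersected at this z (z outside [7.5, 28]); the cylinder at (-4, 12) does not reach this height (z outside [5.5, 30]); Merging all regions: only the 4×12.5 cube is present, so the union is just that shape — boundary = 33.00 mm. So its perimeter = 33.00 mm. Layer 27 is larger (64.97 vs 33.00 mm).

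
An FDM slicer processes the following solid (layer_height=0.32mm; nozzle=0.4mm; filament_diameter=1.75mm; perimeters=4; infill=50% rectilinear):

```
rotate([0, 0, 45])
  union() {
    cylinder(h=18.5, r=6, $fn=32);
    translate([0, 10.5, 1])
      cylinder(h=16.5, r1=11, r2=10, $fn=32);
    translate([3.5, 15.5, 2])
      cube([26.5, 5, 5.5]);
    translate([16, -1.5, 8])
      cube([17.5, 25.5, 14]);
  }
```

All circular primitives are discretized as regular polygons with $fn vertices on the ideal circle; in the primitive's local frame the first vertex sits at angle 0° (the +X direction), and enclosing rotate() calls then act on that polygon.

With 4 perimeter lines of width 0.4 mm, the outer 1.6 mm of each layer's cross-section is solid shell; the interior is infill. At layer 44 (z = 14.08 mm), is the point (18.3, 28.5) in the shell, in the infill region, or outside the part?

At z = 14.08 mm: the cylinder: section is a regular 32-gon, circumradius r=6; the cone at (0, 10.5): at t=0.793 of its height the radius interpolates to r₁+(r₂−r₁)t = 10.207, giving a regular 32-gon of that circumradius; the cube at (3.5, 15.5) is absent (z outside [2, 7.5]); the 17.5×25.5 cube at (16, -1.5) contributes its full rectangle; Combining (union): the regions partially overlap (shared area 45.42 mm²), so overlapping operands fuse into one piece — 2 connected regions; (rotated 45° about Z; rotation is an isometry so areas/perimeters/island counts are preserved). Overall, the cross-section has 2 separate islands. Undo the 45° rotation: the query point maps to (33.093, 7.212) in the un-rotated model frame. The nearest boundary edge runs (33.50, 24.00)→(33.50, -1.50); distance from the point to it = 0.41 mm. (Shell/infill is judged within the island containing the point — the largest one.) The point is inside the cross-section, 0.41 mm from the nearest boundary — within the 1.6 mm shell band (4 × 0.4).

shell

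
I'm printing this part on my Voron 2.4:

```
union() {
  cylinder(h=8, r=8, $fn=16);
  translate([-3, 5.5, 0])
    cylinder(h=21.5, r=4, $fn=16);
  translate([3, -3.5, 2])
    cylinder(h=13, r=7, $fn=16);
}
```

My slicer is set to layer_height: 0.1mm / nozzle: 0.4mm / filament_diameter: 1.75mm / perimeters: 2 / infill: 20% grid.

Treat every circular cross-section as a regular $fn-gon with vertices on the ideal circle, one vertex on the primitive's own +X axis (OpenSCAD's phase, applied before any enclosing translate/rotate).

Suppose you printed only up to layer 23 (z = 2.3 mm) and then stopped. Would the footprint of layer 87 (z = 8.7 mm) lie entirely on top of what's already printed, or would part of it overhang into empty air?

entirely on top

Compare the two slices. At z = 2.3: the r=8 cylinder contributes a regular 16-gon of circumradius 8 (area = (16/2)·8.000²·sin(360°/16) = 195.93 mm²); the cylinder at (-3, 5.5): section is a regular 16-gon, circumradius r=4 (area = (16/2)·4.000²·sin(360°/16) = 48.98 mm²); the r=7 cylinder at (3, -3.5) gives a regular 16-gon of circumradius 7 (constant along its height) (area = (16/2)·7.000²·sin(360°/16) = 150.01 mm²); Taking the union: the regions partially overlap — summed areas 394.93 mm² minus the doubly-counted overlap 138.79 mm² gives 256.14 mm² — area = 256.14 mm². At z = 8.7: the cylinder does not reach this height (z outside [0, 8]); the r=4 cylinder at (-3, 5.5) contributes a regular 16-gon of circumradius 4 (area = (16/2)·4.000²·sin(360°/16) = 48.98 mm²); the cylinder at (3, -3.5): section is a regular 16-gon, circumradius r=7 (area = (16/2)·7.000²·sin(360°/16) = 150.01 mm²); Merging all regions: the 2 present regions are separate (no shared area or edge), so areas and boundary lengths simply add and each stays a separate island — area = 199.00 mm². Checking containment: the cross-section at z = 8.7 is a subset of the cross-section at z = 2.3.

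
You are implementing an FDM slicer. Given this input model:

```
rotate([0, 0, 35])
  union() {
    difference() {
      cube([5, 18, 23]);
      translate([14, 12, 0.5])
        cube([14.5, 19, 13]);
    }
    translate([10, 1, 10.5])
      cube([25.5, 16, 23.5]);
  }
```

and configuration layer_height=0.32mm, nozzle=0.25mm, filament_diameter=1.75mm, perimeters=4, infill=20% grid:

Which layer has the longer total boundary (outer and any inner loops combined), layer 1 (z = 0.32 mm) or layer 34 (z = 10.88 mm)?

layer 34 (z = 10.88 mm)

Layer 1 (z = 0.32): the cube (footprint 5×18) is included at this height (perimeter 46.00 mm); the cube at (14, 12) is not intersected at this z (z outside [0.5, 13.5]); Subtracting the remaining from the first: none of the subtracted shapes is present at this height, so the 5×18 cube is unchanged — boundary = 46.00 mm; the cube at (10, 1) does not reach this height (z outside [10.5, 34]); Combining (union): only the result so far is present, so the union is just that shape — boundary = 46.00 mm; (rotated 35° about Z; rotation is an isometry so areas/perimeters/island counts are preserved). So its perimeter = 46.00 mm. Layer 34 (z = 10.88): the cube (footprint 5×18) is included at this height (perimeter 46.00 mm); the cube at (14, 12) (footprint 14.5×19) is included at this height (perimeter 67.00 mm); Subtracting the remaining from the first: starting from the 5×18 cube, the 14.5×19 cube at (14, 12) misses the remaining region (no effect) — boundary = 46.00 mm; the cube at (10, 1) is present — its section is the full 25.5×16 rectangle (perimeter 83.00 mm); Taking the union: the 2 present regions are separate (no shared area or edge), so areas and boundary lengths simply add and each stays a separate island — boundary = 129.00 mm; (whole slice rotated 35° about Z — lengths, areas and connectivity unchanged). So its perimeter = 129.00 mm. Layer 34 is larger (129.00 vs 46.00 mm).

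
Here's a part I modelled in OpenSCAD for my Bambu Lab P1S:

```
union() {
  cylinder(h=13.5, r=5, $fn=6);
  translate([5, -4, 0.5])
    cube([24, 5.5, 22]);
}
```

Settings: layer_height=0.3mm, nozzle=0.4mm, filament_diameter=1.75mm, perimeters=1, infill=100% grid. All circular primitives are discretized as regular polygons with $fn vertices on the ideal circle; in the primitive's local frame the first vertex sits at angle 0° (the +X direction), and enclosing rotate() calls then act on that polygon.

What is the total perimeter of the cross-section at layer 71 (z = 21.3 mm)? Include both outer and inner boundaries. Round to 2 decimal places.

59.00 mm

At z = 21.3 mm: the cylinder does not reach this height (z outside [0, 13.5]); the cube at (5, -4) is present — its section is the full 24×5.5 rectangle (perimeter 59.00 mm); Combining (union): only the 24×5.5 cube at (5, -4) is present, so the union is just that shape — boundary = 59.00 mm. Overall, the cross-section is a single solid region. Total boundary length (outer) = 59.00 mm.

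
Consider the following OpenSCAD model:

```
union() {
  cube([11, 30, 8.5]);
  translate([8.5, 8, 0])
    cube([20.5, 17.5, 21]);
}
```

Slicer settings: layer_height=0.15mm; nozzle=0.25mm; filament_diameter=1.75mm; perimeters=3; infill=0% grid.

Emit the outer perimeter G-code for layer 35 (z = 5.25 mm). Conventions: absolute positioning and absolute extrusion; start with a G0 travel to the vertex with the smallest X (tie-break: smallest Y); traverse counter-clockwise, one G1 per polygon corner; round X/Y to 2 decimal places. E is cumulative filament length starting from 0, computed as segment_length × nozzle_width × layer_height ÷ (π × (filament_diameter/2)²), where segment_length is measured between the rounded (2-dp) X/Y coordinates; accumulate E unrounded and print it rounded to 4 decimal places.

G0 X0.00 Y0.00 Z5.25
G1 X11.00 Y0.00 E0.1715
G1 X11.00 Y8.00 E0.2962
G1 X29.00 Y8.00 E0.5769
G1 X29.00 Y25.50 E0.8497
G1 X11.00 Y25.50 E1.1303
G1 X11.00 Y30.00 E1.2005
G1 X0.00 Y30.00 E1.3720
G1 X0.00 Y0.00 E1.8397

At z = 5.25 mm: the 11×30 cube contributes its full rectangle; the cube at (8.5, 8) is present — its section is the full 20.5×17.5 rectangle; Merging all regions: the regions partially overlap (shared area 43.75 mm²), so overlapping operands fuse into one piece — 1 connected region. The outline is a single polygon with 8 vertices. Extrusion per mm of travel: 0.25 × 0.15 / (π × 0.875²) = 0.015591. Accumulating E over each segment gives final E = 1.8397.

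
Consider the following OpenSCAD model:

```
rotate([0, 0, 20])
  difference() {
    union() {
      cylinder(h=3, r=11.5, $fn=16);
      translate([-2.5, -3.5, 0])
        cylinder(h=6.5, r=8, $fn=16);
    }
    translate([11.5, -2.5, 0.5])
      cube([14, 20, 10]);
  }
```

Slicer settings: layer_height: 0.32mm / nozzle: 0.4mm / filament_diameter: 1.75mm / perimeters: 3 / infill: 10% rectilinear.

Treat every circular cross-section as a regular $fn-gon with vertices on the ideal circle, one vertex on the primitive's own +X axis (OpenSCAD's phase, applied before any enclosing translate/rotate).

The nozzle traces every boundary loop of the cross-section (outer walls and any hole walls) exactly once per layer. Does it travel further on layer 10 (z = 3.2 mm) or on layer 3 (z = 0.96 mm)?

layer 3 (z = 0.96 mm)

Layer 10 (z = 3.2): the cylinder is not intersected at this z (z outside [0, 3]); the r=8 cylinder at (-2.5, -3.5) gives a regular 16-gon of circumradius 8 (constant along its height) (perimeter = 2·16·8.000·sin(180°/16) = 49.94 mm); Taking the union: only the r=8 cylinder at (-2.5, -3.5) is present, so the union is just that shape — boundary = 49.94 mm; the cube at (11.5, -2.5) (footprint 14×20) is included at this height (perimeter 68.00 mm); After the difference (first − rest): starting from the result so far, the 14×20 cube at (11.5, -2.5) misses the remaining region (no effect) — boundary = 49.94 mm; (whole slice rotated 20° about Z — lengths, areas and connectivity unchanged). So its perimeter = 49.94 mm. Layer 3 (z = 0.96): the r=11.5 cylinder gives a regular 16-gon of circumradius 11.5 (constant along its height) (perimeter = 2·16·11.500·sin(180°/16) = 71.79 mm); the r=8 cylinder at (-2.5, -3.5) gives a regular 16-gon of circumradius 8 (constant along its height) (perimeter = 2·16·8.000·sin(180°/16) = 49.94 mm); Taking the union: the regions partially overlap (shared area 189.08 mm²), so the edge portions inside another operand are dropped and the merged outline is re-measured after clipping — boundary = 72.57 mm; the cube at (11.5, -2.5) is present — its section is the full 14×20 rectangle (perimeter 68.00 mm); After the difference (first − rest): starting from the result so far, the 14×20 cube at (11.5, -2.5) misses the remaining region (no effect) — boundary = 72.57 mm; (whole slice rotated 20° about Z — lengths, areas and connectivity unchanged). So its perimeter = 72.57 mm. Layer 3 is larger (72.57 vs 49.94 mm).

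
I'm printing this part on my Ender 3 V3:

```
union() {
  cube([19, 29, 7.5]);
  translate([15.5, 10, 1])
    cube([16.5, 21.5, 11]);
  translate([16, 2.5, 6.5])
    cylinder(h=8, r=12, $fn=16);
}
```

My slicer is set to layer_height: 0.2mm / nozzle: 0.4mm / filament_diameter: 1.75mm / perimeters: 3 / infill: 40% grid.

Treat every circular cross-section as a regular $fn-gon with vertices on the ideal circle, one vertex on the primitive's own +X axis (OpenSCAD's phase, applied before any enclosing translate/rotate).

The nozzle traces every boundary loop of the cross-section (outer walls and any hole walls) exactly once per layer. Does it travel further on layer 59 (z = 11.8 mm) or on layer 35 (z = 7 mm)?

Layer 59 (z = 11.8): the cube is not intersected at this z (z outside [0, 7.5]); the cube at (15.5, 10) (footprint 16.5×21.5) is included at this height (perimeter 76.00 mm); the r=12 cylinder at (16, 2.5) gives a regular 16-gon of circumradius 12 (constant along its height) (perimeter = 2·16·12.000·sin(180°/16) = 74.91 mm); Merging all regions: the regions partially overlap (shared area 30.02 mm²), so the edge portions inside another operand are dropped and the merged outline is re-measured after clipping — boundary = 125.81 mm. So its perimeter = 125.81 mm. Layer 35 (z = 7): the cube (footprint 19×29) is included at this height (perimeter 96.00 mm); the 16.5×21.5 cube at (15.5, 10) contributes its full rectangle (perimeter 76.00 mm); the cylinder at (16, 2.5): section is a regular 16-gon, circumradius r=12 (perimeter = 2·16·12.000·sin(180°/16) = 74.91 mm); Merging all regions: the regions partially overlap (shared area 263.88 mm²), so the edge portions inside another operand are dropped and the merged outline is re-measured after clipping — boundary = 139.44 mm. So its perimeter = 139.44 mm. Layer 35 is larger (139.44 vs 125.81 mm).

layer 35 (z = 7 mm)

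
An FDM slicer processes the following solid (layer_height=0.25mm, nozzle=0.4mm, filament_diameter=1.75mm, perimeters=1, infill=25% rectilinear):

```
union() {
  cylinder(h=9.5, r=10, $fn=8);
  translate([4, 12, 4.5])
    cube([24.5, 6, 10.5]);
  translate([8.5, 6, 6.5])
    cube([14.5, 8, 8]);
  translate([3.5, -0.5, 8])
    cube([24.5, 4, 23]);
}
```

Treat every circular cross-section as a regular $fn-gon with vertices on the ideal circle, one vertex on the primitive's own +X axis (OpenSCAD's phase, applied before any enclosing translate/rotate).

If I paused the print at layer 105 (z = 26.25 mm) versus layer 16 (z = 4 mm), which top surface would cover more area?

Layer 105 (z = 26.25): the cylinder is absent (z outside [0, 9.5]); the cube at (4, 12) is not intersected at this z (z outside [4.5, 15]); the cube at (8.5, 6) is absent (z outside [6.5, 14.5]); the 24.5×4 cube at (3.5, -0.5) contributes its full rectangle (area 98.00 mm²); Merging all regions: only the 24.5×4 cube at (3.5, -0.5) is present, so the union is just that shape — area = 98.00 mm². So its area = 98.00 mm². Layer 16 (z = 4): the r=10 cylinder contributes a regular 8-gon of circumradius 10 (area = (8/2)·10.000²·sin(360°/8) = 282.84 mm²); the cube at (4, 12) is absent (z outside [4.5, 15]); the cube at (8.5, 6) is absent (z outside [6.5, 14.5]); the cube at (3.5, -0.5) does not reach this height (z outside [8, 31]); Combining (union): only the r=10 cylinder is present, so the union is just that shape — area = 282.84 mm². So its area = 282.84 mm². Layer 16 is larger (282.84 vs 98.00 mm²).

layer 16 (z = 4 mm)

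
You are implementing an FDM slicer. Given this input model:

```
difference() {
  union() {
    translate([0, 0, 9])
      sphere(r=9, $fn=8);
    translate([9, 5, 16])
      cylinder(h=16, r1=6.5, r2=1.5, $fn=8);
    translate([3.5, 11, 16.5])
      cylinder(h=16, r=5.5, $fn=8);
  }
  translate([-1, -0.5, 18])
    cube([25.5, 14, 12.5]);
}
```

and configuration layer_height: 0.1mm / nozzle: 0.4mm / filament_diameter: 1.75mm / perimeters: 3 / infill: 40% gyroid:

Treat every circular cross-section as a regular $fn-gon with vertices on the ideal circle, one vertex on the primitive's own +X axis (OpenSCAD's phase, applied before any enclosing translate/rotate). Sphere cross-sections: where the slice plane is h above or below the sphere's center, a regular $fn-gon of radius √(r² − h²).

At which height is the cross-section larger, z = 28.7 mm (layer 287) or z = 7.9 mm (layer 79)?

Layer 287 (z = 28.7): the sphere does not reach this height (|z−center|=19.700 > r=9); the cone at (9, 5) (r1=6.5→r2=1.5) has section circumradius 2.531 here — a regular 8-gon (area = (8/2)·2.531²·sin(360°/8) = 18.12 mm²); the cylinder at (3.5, 11): section is a regular 8-gon, circumradius r=5.5 (area = (8/2)·5.500²·sin(360°/8) = 85.56 mm²); Taking the union: the 2 present regions are separate (no shared area or edge), so areas and boundary lengths simply add and each stays a separate island — area = 103.68 mm²; the cube at (-1, -0.5) (footprint 25.5×14) is included at this height (area 357.00 mm²); Subtracting the remaining from the first: starting from that combined region (103.68 mm²), the 25.5×14 cube at (-1, -0.5) partially overlaps it — only the 83.40 mm² overlap (of its 357.00 mm²) is removed, clipping the outline — area = 20.28 mm². So its area = 20.28 mm². Layer 79 (z = 7.9): the sphere: section is a regular 8-gon, circumradius = √(r²−h²) = √(9²−1.1²) = 8.933 (area = (8/2)·8.933²·sin(360°/8) = 225.68 mm²); the cone at (9, 5) does not reach this height (z outside [16, 32]); the cylinder at (3.5, 11) is absent (z outside [16.5, 32.5]); Combining (union): only the r=9 sphere is present, so the union is just that shape — area = 225.68 mm²; the cube at (-1, -0.5) does not reach this height (z outside [18, 30.5]); Taking the first minus the rest: none of the subtracted shapes is present at this height, so the result so far is unchanged — area = 225.68 mm². So its area = 225.68 mm². Layer 79 is larger (225.68 vs 20.28 mm²).

layer 79 (z = 7.9 mm)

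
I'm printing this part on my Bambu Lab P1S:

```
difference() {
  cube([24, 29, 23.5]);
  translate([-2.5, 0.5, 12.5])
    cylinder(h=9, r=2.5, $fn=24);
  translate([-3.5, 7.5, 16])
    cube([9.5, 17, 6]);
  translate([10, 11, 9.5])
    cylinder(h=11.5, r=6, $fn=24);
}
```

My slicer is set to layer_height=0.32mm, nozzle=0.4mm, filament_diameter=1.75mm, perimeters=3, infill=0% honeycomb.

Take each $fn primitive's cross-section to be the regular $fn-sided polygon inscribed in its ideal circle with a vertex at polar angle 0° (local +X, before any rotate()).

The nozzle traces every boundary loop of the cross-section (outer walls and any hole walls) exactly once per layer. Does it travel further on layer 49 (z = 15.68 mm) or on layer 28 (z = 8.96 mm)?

layer 49 (z = 15.68 mm)

Layer 49 (z = 15.68): the 24×29 cube contributes its full rectangle (perimeter 106.00 mm); the r=2.5 cylinder at (-2.5, 0.5) gives a regular 24-gon of circumradius 2.5 (constant along its height) (perimeter = 2·24·2.500·sin(180°/24) = 15.66 mm); the cube at (-3.5, 7.5) does not reach this height (z outside [16, 22]); the cylinder at (10, 11): section is a regular 24-gon, circumradius r=6 (perimeter = 2·24·6.000·sin(180°/24) = 37.59 mm); Subtracting the remaining from the first: starting from the 24×29 cube, the r=2.5 cylinder at (-2.5, 0.5) misses the remaining region (no effect); the r=6 cylinder at (10, 11) lies wholly inside it (removes its full 111.81 mm² and its 37.59 mm outline becomes a hole wall) — boundary (outer + 1 inner loop) = 143.59 mm. So its perimeter = 143.59 mm. Layer 28 (z = 8.96): the cube (footprint 24×29) is included at this height (perimeter 106.00 mm); the cylinder at (-2.5, 0.5) is absent (z outside [12.5, 21.5]); the cube at (-3.5, 7.5) does not reach this height (z outside [16, 22]); the cylinder at (10, 11) does not reach this height (z outside [9.5, 21]); Subtracting the remaining from the first: none of the subtracted shapes is present at this height, so the 24×29 cube is unchanged — boundary = 106.00 mm. So its perimeter = 106.00 mm. Layer 49 is larger (143.59 vs 106.00 mm).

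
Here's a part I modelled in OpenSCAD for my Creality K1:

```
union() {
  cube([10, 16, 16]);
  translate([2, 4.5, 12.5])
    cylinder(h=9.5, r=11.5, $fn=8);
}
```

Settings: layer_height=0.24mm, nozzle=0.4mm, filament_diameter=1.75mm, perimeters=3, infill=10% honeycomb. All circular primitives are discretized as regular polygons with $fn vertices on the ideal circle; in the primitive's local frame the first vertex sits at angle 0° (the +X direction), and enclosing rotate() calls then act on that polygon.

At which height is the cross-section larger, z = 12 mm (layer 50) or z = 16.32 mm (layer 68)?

Layer 50 (z = 12): the cube is present — its section is the full 10×16 rectangle (area 160.00 mm²); the cylinder at (2, 4.5) does not reach this height (z outside [12.5, 22]); Merging all regions: only the 10×16 cube is present, so the union is just that shape — area = 160.00 mm². So its area = 160.00 mm². Layer 68 (z = 16.32): the cube does not reach this height (z outside [0, 16]); the r=11.5 cylinder at (2, 4.5) contributes a regular 8-gon of circumradius 11.5 (area = (8/2)·11.500²·sin(360°/8) = 374.06 mm²); Combining (union): only the r=11.5 cylinder at (2, 4.5) is present, so the union is just that shape — area = 374.06 mm². So its area = 374.06 mm². Layer 68 is larger (374.06 vs 160.00 mm²).

layer 68 (z = 16.32 mm)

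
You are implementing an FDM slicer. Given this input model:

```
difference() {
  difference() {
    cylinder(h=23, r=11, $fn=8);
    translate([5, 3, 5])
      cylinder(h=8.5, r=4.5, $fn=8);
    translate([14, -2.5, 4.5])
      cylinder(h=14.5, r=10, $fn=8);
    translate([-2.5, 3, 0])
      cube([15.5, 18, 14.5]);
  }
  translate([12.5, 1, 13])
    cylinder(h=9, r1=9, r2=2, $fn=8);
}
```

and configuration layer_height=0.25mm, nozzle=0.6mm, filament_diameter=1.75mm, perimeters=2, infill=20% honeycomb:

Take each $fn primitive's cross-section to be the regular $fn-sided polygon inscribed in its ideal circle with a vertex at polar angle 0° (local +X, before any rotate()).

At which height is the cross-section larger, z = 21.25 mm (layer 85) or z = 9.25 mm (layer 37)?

Layer 85 (z = 21.25): the r=11 cylinder gives a regular 8-gon of circumradius 11 (constant along its height) (area = (8/2)·11.000²·sin(360°/8) = 342.24 mm²); the cylinder at (5, 3) is absent (z outside [5, 13.5]); the cylinder at (14, -2.5) is not intersected at this z (z outside [4.5, 19]); the cube at (-2.5, 3) is not intersected at this z (z outside [0, 14.5]); Subtracting the remaining from the first: none of the subtracted shapes is present at this height, so the r=11 cylinder is unchanged — area = 342.24 mm²; the cone at (12.5, 1): at t=0.917 of its height the radius interpolates to r₁+(r₂−r₁)t = 2.583, giving a regular 8-gon of that circumradius (area = (8/2)·2.583²·sin(360°/8) = 18.88 mm²); Subtracting the remaining from the first: starting from the result so far (342.24 mm²), the cone at (12.5, 1) partially overlaps it — only the 1.21 mm² overlap (of its 18.88 mm²) is removed, clipping the outline — area = 341.03 mm². So its area = 341.03 mm². Layer 37 (z = 9.25): the r=11 cylinder contributes a regular 8-gon of circumradius 11 (area = (8/2)·11.000²·sin(360°/8) = 342.24 mm²); the r=4.5 cylinder at (5, 3) gives a regular 8-gon of circumradius 4.5 (constant along its height) (area = (8/2)·4.500²·sin(360°/8) = 57.28 mm²); the r=10 cylinder at (14, -2.5) contributes a regular 8-gon of circumradius 10 (area = (8/2)·10.000²·sin(360°/8) = 282.84 mm²); the cube at (-2.5, 3) is present — its section is the full 15.5×18 rectangle (area 279.00 mm²); Subtracting the remaining from the first: starting from the r=11 cylinder (342.24 mm²), the r=4.5 cylinder at (5, 3) lies wholly inside it (removes its full 57.28 mm² and its 27.55 mm outline becomes a hole wall); the r=10 cylinder at (14, -2.5) partially overlaps it — only the 37.36 mm² overlap (of its 282.84 mm²) is removed, clipping the outline; the 15.5×18 cube at (-2.5, 3) partially overlaps it — only the 43.90 mm² overlap (of its 279.00 mm²) is removed, clipping the outline — area = 203.71 mm²; the cone at (12.5, 1) is not intersected at this z (z outside [13, 22]); Taking the first minus the rest: none of the subtracted shapes is present at this height, so the result so far is unchanged — area = 203.71 mm². So its area = 203.71 mm². Layer 85 is larger (341.03 vs 203.71 mm²).

layer 85 (z = 21.25 mm)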